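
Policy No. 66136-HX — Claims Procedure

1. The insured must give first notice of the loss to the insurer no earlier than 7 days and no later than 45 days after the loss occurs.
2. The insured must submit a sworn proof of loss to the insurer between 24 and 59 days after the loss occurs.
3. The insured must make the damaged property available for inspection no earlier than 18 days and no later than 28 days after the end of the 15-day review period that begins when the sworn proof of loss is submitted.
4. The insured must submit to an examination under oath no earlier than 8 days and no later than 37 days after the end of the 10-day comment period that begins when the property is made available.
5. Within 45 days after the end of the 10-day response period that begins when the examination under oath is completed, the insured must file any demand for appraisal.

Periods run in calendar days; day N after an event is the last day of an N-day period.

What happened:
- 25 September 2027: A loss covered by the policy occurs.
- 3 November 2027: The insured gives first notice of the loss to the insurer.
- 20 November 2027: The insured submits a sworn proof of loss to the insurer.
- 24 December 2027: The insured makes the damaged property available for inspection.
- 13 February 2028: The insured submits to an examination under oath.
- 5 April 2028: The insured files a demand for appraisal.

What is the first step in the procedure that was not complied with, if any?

Step 4

Step 1 — 7 and 45 days from 25 September 2027 (when the loss occurs) are 2 October 2027 and 9 November 2027 respectively; 3 November 2027 falls inside that range.
Step 2 — 24 and 59 days from 25 September 2027 (when the loss occurs) are 19 October 2027 and 23 November 2027 respectively; 20 November 2027 falls inside that range.
Step 3 — 18 and 28 days from 5 December 2027 (end of the 15-day review period, which began when the sworn proof of loss is submitted on 20 November 2027) are 23 December 2027 and 2 January 2028 respectively; done 24 December 2027 — within the window.
Step 4 — 8 and 37 days from 3 January 2028 (end of the 10-day comment period, which began when the property is made available on 24 December 2027) are 11 January 2028 and 9 February 2028 respectively; done 13 February 2028 — 4 days after the window closed.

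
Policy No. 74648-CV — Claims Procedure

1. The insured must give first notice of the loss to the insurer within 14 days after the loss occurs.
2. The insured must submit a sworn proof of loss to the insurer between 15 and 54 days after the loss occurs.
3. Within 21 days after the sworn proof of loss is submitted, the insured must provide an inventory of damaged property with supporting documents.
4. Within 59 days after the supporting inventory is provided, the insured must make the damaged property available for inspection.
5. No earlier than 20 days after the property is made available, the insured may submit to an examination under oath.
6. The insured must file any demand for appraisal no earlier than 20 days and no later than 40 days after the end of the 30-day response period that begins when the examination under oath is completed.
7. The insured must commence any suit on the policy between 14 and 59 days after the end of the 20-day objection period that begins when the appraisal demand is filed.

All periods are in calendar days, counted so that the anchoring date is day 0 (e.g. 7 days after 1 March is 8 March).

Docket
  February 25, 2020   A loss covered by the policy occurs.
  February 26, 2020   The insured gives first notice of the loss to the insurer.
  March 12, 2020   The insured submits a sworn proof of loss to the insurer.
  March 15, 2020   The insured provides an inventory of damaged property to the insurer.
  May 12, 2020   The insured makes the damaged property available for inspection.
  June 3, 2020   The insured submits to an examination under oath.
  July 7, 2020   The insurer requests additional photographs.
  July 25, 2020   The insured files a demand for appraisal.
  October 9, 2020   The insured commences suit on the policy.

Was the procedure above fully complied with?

Yes

(1) due by February 25, 2020 + 14 days = March 10, 2020; done February 26, 2020 — timely.
(2) the permitted window runs from February 25, 2020 + 15 = March 11, 2020 to February 25, 2020 + 54 = April 19, 2020; March 12, 2020 falls inside that range.
(3) due by March 12, 2020 + 21 days = April 2, 2020; March 15, 2020 is within that limit.
(4) due by March 15, 2020 + 59 days = May 13, 2020; May 12, 2020 is within that limit.
(5) permitted from May 12, 2020 + 20 days = June 1, 2020 onward; done June 3, 2020, after the minimum wait.
(6) the permitted window runs from July 3, 2020 + 20 = July 23, 2020 to July 3, 2020 + 40 = August 12, 2020; done July 25, 2020 — within the window.
(7) the permitted window runs from August 14, 2020 + 14 = August 28, 2020 to August 14, 2020 + 59 = October 12, 2020; October 9, 2020 falls inside that range.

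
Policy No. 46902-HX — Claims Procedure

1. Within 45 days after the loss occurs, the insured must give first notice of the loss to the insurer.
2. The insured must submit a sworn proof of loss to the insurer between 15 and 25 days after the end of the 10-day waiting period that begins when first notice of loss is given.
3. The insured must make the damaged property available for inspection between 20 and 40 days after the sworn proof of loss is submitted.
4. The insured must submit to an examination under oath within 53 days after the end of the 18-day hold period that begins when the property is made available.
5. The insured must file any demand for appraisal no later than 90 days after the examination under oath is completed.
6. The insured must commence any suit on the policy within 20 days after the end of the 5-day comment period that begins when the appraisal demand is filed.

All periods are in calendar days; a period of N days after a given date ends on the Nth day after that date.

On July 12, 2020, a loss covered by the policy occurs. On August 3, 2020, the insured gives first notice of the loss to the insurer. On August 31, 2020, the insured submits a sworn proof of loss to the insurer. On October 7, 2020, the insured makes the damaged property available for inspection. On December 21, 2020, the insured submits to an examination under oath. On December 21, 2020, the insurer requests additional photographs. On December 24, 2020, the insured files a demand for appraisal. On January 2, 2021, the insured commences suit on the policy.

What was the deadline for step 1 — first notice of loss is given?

August 26, 2020

Step 1 runs from July 12, 2020, when the loss occurs. 45 days after July 12, 2020 is August 26, 2020.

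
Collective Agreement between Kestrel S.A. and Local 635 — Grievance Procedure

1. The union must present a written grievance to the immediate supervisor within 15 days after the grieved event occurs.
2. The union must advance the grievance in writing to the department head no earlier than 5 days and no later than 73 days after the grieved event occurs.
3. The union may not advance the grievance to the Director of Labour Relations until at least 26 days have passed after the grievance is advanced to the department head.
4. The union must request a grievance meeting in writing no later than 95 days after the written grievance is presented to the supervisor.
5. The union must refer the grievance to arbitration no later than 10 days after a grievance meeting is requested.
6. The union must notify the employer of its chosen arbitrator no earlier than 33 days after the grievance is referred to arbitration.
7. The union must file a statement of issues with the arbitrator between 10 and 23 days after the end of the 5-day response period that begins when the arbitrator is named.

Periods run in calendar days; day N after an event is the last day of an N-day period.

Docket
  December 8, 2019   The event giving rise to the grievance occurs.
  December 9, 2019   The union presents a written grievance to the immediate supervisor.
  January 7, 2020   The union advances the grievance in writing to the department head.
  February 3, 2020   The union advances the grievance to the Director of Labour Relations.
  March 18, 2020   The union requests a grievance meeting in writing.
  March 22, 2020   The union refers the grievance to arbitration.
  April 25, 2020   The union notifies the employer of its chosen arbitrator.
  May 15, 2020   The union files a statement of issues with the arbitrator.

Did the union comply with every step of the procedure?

No

Step 1: 15 days after December 8, 2019 (when the grieved event occurs) is December 23, 2019; done December 9, 2019 — timely.
Step 2: the window is 5–73 days after December 8, 2019 (when the grieved event occurs), so December 13, 2019 through February 19, 2020; done January 7, 2020, which is between those dates.
Step 3: the earliest permitted date is 26 days after January 7, 2020 (when the grievance is advanced to the department head), i.e. February 2, 2020; done February 3, 2020, after the minimum wait.
Step 4: 95 days after December 9, 2019 (when the written grievance is presented to the supervisor) is March 13, 2020; not done until March 18, 2020, 5 days after the deadline.
The analysis stops there.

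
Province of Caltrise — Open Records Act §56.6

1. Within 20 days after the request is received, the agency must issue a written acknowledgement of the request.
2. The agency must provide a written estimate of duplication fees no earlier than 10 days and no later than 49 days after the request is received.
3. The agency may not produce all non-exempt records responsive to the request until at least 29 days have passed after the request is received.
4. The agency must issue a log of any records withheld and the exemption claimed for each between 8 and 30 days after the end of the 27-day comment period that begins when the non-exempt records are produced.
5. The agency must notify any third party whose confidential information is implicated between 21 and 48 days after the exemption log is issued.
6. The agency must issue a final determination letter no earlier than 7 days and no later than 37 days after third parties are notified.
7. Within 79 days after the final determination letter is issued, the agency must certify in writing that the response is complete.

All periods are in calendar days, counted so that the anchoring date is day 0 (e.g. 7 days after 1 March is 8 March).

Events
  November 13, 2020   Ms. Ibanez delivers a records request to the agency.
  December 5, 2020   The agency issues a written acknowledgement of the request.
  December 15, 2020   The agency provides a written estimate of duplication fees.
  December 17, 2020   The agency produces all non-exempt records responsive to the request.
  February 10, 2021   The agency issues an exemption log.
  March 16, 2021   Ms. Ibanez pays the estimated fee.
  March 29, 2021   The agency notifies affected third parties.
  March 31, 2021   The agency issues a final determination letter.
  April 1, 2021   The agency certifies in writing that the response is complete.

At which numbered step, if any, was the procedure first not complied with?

Step 1

Step 1 — counting 20 days from November 13, 2020 (when the request is received) gives a deadline of December 3, 2020; done December 5, 2020 — 2 days late.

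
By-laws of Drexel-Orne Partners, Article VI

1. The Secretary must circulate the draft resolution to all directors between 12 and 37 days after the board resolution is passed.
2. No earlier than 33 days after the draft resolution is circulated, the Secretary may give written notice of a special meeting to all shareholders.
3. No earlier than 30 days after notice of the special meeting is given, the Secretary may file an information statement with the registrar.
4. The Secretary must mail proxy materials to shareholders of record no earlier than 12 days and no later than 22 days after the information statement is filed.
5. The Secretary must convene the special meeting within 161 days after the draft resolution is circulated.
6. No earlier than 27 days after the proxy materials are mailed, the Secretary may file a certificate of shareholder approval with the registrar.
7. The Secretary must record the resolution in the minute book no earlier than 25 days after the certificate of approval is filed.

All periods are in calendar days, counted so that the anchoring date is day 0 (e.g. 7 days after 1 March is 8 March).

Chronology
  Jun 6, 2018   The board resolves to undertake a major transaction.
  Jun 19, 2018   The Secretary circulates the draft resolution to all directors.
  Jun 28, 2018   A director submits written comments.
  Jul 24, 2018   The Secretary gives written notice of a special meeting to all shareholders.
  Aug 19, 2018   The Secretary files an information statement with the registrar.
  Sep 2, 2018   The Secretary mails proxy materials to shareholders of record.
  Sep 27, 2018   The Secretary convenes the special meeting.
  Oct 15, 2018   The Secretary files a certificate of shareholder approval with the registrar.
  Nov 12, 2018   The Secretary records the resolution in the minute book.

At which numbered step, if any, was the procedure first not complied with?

Step 3

(1) the permitted window runs from Jun 6, 2018 + 12 = Jun 18, 2018 to Jun 6, 2018 + 37 = Jul 13, 2018; done Jun 19, 2018 — within the window.
(2) permitted from Jun 19, 2018 + 33 days = Jul 22, 2018 onward; done Jul 24, 2018, after the minimum wait.
(3) permitted from Jul 24, 2018 + 30 days = Aug 23, 2018 onward; Aug 19, 2018 is 4 days before the earliest permitted date.
The procedure was therefore not followed at step 3.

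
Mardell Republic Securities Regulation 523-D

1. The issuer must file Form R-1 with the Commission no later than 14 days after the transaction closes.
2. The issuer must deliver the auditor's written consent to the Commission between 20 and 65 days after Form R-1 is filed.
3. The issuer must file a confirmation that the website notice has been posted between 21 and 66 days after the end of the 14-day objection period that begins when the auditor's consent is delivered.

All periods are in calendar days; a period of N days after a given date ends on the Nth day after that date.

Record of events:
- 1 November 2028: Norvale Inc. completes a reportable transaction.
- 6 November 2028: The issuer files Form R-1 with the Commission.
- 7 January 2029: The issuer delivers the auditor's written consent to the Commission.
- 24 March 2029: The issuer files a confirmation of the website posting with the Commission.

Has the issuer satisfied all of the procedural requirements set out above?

Yes

(1) due by 1 November 2028 + 14 days = 15 November 2028; completed 6 November 2028, before the deadline.
(2) the permitted window runs from 6 November 2028 + 20 = 26 November 2028 to 6 November 2028 + 65 = 10 January 2029; done 7 January 2029, which is between those dates.
(3) the permitted window runs from 21 January 2029 + 21 = 11 February 2029 to 21 January 2029 + 66 = 28 March 2029; done 24 March 2029, which is between those dates.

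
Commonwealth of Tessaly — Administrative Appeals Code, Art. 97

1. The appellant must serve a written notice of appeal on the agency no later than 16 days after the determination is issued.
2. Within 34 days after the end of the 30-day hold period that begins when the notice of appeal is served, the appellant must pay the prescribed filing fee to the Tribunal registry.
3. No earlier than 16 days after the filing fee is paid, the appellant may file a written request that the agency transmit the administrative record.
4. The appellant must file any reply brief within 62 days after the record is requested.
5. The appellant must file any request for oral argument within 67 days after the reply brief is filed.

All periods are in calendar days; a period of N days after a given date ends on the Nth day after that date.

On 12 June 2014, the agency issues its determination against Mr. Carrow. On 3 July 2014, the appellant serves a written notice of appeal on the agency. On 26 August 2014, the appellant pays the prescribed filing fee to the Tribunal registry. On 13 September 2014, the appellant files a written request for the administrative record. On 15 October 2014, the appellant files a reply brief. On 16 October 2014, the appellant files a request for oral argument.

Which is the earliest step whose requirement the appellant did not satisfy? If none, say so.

Step 1 — counting 16 days from 12 June 2014 (when the determination is issued) gives a deadline of 28 June 2014; not done until 3 July 2014, 5 days after the deadline.
The procedure was therefore not followed at step 1.

Step 1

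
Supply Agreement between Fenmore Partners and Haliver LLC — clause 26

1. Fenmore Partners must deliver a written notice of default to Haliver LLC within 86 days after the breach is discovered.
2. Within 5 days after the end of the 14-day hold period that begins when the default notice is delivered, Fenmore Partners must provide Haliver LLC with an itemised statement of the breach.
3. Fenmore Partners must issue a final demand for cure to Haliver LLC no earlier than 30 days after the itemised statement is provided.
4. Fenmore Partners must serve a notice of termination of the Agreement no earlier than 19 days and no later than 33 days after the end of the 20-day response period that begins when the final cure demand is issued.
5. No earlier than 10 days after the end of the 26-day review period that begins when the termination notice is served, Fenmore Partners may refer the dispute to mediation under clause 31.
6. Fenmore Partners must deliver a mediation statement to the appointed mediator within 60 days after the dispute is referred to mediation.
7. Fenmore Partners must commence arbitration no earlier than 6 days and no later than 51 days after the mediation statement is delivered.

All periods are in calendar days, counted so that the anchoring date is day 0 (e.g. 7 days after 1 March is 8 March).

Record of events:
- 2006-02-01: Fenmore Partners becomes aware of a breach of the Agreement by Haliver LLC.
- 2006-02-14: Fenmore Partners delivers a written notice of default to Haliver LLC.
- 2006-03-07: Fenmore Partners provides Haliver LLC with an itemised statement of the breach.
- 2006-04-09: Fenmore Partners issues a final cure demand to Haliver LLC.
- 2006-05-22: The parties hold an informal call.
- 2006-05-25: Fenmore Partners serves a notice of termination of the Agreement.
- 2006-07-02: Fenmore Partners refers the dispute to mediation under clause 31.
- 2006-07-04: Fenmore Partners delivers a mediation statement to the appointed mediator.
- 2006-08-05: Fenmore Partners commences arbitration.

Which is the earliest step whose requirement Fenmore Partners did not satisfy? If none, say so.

Step 2

Step 1 — counting 86 days from 2006-02-01 (when the breach is discovered) gives a deadline of 2006-04-28; completed 2006-02-14, before the deadline.
Step 2 — counting 5 days from 2006-02-28 (end of the 14-day hold period, which began when the default notice is delivered on 2006-02-14) gives a deadline of 2006-03-05; not done until 2006-03-07, 2 days after the deadline.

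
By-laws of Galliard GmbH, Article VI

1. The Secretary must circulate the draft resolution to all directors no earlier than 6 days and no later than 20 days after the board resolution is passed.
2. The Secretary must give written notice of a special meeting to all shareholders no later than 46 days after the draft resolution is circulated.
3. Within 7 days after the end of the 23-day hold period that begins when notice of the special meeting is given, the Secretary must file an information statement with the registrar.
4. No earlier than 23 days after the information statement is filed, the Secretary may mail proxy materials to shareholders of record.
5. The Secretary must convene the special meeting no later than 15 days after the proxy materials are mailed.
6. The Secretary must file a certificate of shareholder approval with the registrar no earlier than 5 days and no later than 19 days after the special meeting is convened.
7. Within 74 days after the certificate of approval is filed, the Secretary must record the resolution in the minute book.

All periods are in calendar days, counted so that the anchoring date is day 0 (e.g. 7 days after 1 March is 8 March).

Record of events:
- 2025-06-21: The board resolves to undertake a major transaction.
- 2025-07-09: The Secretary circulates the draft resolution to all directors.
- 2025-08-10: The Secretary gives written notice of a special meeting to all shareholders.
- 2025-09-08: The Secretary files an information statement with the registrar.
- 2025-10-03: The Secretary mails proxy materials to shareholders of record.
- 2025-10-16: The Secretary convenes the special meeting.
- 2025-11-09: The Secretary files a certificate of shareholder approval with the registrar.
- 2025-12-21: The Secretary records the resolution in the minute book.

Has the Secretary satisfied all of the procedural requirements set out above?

(1) the permitted window runs from 2025-06-21 + 6 = 2025-06-27 to 2025-06-21 + 20 = 2025-07-11; 2025-07-09 falls inside that range.
(2) due by 2025-07-09 + 46 days = 2025-08-24; done 2025-08-10 — timely.
(3) due by 2025-09-02 + 7 days = 2025-09-09; 2025-09-08 is within that limit.
(4) permitted from 2025-09-08 + 23 days = 2025-10-01 onward; done 2025-10-03, after the minimum wait.
(5) due by 2025-10-03 + 15 days = 2025-10-18; completed 2025-10-16, before the deadline.
(6) the permitted window runs from 2025-10-16 + 5 = 2025-10-21 to 2025-10-16 + 19 = 2025-11-04; done 2025-11-09 — 5 days after the window closed.
That is the first point of non-compliance.

No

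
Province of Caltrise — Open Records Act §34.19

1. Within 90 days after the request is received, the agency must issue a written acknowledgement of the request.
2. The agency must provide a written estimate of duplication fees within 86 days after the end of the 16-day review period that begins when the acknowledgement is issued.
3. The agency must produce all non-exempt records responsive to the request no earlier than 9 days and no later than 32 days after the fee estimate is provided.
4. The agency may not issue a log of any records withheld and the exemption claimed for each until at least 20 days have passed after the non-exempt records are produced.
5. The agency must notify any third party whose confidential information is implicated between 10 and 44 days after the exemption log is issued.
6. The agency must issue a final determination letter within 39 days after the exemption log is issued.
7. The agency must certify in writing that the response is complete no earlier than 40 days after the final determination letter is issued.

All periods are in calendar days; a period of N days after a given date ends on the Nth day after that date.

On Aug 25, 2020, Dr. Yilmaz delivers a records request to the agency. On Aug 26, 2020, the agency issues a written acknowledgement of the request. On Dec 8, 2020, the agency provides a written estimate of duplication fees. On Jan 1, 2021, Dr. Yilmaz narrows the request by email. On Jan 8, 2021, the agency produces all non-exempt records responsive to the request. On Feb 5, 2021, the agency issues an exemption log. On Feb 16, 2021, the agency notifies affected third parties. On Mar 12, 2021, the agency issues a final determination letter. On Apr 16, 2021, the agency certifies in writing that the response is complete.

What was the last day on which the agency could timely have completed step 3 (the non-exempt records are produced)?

Jan 9, 2021

Step 3 runs from Dec 8, 2020, when the fee estimate is provided. The window is 9–32 days after Dec 8, 2020; it closes on Jan 9, 2021.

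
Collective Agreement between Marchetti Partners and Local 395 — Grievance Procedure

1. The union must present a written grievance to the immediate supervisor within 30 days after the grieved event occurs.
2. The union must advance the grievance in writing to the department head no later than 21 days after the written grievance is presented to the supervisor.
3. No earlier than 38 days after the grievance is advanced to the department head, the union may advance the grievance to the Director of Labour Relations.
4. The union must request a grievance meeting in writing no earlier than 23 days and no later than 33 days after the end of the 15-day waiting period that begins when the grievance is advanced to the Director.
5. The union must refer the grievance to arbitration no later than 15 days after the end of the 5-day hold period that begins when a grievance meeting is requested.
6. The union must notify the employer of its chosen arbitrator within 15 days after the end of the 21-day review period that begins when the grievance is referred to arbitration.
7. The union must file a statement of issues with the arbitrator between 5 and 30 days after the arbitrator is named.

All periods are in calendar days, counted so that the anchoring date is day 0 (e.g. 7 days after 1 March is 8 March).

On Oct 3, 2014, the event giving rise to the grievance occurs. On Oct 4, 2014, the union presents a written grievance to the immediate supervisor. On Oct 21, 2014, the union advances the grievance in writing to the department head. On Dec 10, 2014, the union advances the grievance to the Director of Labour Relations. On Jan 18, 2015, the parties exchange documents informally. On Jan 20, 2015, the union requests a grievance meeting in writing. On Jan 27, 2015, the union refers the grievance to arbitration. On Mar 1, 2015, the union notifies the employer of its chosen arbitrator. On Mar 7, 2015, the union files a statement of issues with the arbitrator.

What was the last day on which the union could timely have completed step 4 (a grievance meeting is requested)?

Jan 27, 2015

The grievance is advanced to the Director on Dec 10, 2014; the 15-day waiting period therefore ends Dec 25, 2014, and step 4 runs from that date. The window is 23–33 days after Dec 25, 2014; it closes on Jan 27, 2015.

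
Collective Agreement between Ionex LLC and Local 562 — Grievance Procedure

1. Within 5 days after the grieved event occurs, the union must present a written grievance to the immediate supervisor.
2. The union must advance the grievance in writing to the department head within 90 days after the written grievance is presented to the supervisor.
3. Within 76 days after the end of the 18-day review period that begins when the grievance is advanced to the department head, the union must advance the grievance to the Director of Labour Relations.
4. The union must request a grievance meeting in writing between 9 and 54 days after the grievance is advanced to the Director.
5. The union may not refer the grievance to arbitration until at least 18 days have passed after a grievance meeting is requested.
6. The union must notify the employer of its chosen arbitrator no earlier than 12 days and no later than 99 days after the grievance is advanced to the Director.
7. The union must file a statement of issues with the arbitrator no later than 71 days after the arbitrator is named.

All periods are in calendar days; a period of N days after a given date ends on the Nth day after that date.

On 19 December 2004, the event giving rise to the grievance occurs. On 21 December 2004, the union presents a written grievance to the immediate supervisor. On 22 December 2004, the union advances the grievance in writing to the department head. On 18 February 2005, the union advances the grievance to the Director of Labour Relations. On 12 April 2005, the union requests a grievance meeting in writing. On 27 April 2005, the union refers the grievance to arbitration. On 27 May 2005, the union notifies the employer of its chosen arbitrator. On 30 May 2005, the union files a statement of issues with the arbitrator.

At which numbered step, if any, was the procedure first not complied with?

Step 1: 5 days after 19 December 2004 (when the grieved event occurs) is 24 December 2004; done 21 December 2004 — timely.
Step 2: 90 days after 21 December 2004 (when the written grievance is presented to the supervisor) is 21 March 2005; done 22 December 2004 — timely.
Step 3: 76 days after 9 January 2005 (end of the 18-day review period, which began when the grievance is advanced to the department head on 22 December 2004) is 26 March 2005; 18 February 2005 is within that limit.
Step 4: the window is 9–54 days after 18 February 2005 (when the grievance is advanced to the Director), so 27 February 2005 through 13 April 2005; 12 April 2005 falls inside that range.
Step 5: the earliest permitted date is 18 days after 12 April 2005 (when a grievance meeting is requested), i.e. 30 April 2005; done 27 April 2005 — 3 days too early.

Step 5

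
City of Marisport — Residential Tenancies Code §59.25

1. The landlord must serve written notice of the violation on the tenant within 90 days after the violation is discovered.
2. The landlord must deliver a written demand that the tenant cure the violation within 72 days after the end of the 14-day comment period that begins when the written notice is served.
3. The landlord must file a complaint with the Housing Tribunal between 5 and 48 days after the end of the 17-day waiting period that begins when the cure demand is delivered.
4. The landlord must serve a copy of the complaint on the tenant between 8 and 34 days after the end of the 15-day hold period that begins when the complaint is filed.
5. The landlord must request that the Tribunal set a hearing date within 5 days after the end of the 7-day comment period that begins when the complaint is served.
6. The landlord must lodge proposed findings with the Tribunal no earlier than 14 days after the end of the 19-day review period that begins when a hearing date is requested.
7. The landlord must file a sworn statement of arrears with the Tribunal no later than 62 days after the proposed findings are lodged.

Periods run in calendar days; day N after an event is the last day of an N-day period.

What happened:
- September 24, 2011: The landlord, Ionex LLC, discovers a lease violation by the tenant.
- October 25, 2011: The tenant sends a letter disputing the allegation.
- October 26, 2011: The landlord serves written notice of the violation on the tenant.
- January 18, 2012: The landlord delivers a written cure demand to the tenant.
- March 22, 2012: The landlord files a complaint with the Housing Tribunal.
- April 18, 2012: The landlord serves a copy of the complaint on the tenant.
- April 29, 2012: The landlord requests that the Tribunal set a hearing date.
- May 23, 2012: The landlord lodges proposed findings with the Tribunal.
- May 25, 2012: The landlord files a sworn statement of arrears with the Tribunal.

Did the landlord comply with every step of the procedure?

No

Step 1: 90 days after September 24, 2011 (when the violation is discovered) is December 23, 2011; completed October 26, 2011, before the deadline.
Step 2: 72 days after November 9, 2011 (end of the 14-day comment period, which began when the written notice is served on October 26, 2011) is January 20, 2012; done January 18, 2012 — timely.
Step 3: the window is 5–48 days after February 4, 2012 (end of the 17-day waiting period, which began when the cure demand is delivered on January 18, 2012), so February 9, 2012 through March 23, 2012; done March 22, 2012, which is between those dates.
Step 4: the window is 8–34 days after April 6, 2012 (end of the 15-day hold period, which began when the complaint is filed on March 22, 2012), so April 14, 2012 through May 10, 2012; April 18, 2012 falls inside that range.
Step 5: 5 days after April 25, 2012 (end of the 7-day comment period, which began when the complaint is served on April 18, 2012) is April 30, 2012; done April 29, 2012 — timely.
Step 6: the earliest permitted date is 14 days after May 18, 2012 (end of the 19-day review period, which began when a hearing date is requested on April 29, 2012), i.e. June 1, 2012; done May 23, 2012 — 9 days too early.
The procedure was therefore not followed at step 6.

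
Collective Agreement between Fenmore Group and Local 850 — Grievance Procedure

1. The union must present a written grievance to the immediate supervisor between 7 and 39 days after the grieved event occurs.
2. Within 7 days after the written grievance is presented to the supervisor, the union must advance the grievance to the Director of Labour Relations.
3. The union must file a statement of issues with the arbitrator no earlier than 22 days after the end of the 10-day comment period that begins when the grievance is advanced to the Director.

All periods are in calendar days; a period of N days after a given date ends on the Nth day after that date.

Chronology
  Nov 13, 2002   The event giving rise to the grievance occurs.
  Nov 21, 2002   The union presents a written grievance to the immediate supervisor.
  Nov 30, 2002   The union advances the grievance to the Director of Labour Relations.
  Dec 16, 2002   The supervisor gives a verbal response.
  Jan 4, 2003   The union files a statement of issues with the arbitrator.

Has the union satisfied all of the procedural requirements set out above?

No

Step 1 — 7 and 39 days from Nov 13, 2002 (when the grieved event occurs) are Nov 20, 2002 and Dec 22, 2002 respectively; Nov 21, 2002 falls inside that range.
Step 2 — counting 7 days from Nov 21, 2002 (when the written grievance is presented to the supervisor) gives a deadline of Nov 28, 2002; Nov 30, 2002 misses that deadline by 2 days.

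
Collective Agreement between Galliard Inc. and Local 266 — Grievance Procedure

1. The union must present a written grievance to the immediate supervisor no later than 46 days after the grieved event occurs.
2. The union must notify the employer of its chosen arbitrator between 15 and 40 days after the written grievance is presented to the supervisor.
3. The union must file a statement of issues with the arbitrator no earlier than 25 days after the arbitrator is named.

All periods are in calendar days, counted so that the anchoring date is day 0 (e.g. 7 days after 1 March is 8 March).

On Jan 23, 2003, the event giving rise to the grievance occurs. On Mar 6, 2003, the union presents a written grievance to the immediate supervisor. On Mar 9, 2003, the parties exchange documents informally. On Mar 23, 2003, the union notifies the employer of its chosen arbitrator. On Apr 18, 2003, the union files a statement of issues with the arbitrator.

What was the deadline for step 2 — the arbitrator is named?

Step 2 runs from Mar 6, 2003, when the written grievance is presented to the supervisor. The window is 15–40 days after Mar 6, 2003; it closes on Apr 15, 2003.

Apr 15, 2003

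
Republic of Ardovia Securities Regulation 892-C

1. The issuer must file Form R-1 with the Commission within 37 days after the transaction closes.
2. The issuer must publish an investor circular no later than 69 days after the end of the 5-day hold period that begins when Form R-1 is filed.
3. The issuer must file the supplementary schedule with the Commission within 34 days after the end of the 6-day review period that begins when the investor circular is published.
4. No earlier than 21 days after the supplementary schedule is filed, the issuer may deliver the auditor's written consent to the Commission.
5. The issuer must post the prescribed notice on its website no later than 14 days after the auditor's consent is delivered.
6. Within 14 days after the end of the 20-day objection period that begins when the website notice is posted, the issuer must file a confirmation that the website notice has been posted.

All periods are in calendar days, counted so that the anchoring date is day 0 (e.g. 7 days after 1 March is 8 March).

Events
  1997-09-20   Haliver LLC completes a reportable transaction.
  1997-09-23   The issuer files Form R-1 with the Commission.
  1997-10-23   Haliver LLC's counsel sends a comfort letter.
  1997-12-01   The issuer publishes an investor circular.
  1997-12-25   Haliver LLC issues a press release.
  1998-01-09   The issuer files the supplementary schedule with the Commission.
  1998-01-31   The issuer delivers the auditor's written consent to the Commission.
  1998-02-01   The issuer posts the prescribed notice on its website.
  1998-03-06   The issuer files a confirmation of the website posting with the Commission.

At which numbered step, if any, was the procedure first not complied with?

None — every step was satisfied

(1) due by 1997-09-20 + 37 days = 1997-10-27; completed 1997-09-23, before the deadline.
(2) due by 1997-09-28 + 69 days = 1997-12-06; completed 1997-12-01, before the deadline.
(3) due by 1997-12-07 + 34 days = 1998-01-10; completed 1998-01-09, before the deadline.
(4) permitted from 1998-01-09 + 21 days = 1998-01-30 onward; 1998-01-31 is on or after that date.
(5) due by 1998-01-31 + 14 days = 1998-02-14; 1998-02-01 is within that limit.
(6) due by 1998-02-21 + 14 days = 1998-03-07; completed 1998-03-06, before the deadline.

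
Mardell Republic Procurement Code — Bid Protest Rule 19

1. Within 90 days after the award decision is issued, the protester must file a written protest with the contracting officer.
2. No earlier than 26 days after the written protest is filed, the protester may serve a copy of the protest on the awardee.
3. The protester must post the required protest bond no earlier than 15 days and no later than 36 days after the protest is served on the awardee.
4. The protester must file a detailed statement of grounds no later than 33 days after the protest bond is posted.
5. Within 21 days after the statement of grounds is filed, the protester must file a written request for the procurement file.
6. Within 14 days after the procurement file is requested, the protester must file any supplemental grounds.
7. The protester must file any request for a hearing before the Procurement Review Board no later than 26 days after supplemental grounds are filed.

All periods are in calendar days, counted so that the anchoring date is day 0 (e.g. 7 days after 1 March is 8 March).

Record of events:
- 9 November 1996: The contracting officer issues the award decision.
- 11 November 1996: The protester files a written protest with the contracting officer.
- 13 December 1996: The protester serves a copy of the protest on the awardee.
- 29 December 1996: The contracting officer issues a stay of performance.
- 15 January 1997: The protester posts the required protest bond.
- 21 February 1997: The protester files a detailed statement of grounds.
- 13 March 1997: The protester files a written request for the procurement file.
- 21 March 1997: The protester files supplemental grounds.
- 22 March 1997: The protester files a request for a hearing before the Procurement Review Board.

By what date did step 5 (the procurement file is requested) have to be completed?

14 March 1997

Step 5 runs from 21 February 1997, when the statement of grounds is filed. 21 days after 21 February 1997 is 14 March 1997.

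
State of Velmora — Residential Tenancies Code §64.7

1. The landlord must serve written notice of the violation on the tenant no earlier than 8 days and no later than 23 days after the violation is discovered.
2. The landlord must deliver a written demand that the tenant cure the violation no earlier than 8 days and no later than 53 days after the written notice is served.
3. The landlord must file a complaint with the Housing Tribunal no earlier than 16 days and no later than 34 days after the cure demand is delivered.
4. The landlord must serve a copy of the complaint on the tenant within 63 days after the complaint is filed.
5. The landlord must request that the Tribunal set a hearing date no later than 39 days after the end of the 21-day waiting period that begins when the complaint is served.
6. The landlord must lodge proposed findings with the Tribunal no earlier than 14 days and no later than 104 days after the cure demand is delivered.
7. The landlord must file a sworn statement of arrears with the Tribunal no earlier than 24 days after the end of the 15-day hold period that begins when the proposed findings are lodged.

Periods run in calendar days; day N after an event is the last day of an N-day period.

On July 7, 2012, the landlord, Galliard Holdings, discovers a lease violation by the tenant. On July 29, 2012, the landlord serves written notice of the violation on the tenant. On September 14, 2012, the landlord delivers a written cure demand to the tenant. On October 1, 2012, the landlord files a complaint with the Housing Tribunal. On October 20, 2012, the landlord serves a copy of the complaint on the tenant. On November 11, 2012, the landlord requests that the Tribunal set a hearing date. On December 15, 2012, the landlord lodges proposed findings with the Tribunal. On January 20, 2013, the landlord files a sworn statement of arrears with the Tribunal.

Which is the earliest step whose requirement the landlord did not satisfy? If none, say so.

(1) the permitted window runs from July 7, 2012 + 8 = July 15, 2012 to July 7, 2012 + 23 = July 30, 2012; done July 29, 2012, which is between those dates.
(2) the permitted window runs from July 29, 2012 + 8 = August 6, 2012 to July 29, 2012 + 53 = September 20, 2012; done September 14, 2012, which is between those dates.
(3) the permitted window runs from September 14, 2012 + 16 = September 30, 2012 to September 14, 2012 + 34 = October 18, 2012; done October 1, 2012 — within the window.
(4) due by October 1, 2012 + 63 days = December 3, 2012; October 20, 2012 is within that limit.
(5) due by November 10, 2012 + 39 days = December 19, 2012; done November 11, 2012 — timely.
(6) the permitted window runs from September 14, 2012 + 14 = September 28, 2012 to September 14, 2012 + 104 = December 27, 2012; December 15, 2012 falls inside that range.
(7) permitted from December 30, 2012 + 24 days = January 23, 2013 onward; acted on January 20, 2013, 3 days prematurely.

Step 7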